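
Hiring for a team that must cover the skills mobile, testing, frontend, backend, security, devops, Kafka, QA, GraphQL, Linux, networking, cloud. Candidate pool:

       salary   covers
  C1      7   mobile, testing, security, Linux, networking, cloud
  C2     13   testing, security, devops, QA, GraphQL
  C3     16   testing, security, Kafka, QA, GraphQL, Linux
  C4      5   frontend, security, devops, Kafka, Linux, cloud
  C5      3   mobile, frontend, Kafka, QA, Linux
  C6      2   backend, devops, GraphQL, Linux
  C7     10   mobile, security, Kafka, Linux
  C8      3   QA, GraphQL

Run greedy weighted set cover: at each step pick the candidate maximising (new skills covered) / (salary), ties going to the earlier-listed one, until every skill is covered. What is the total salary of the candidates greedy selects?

Pick 1: C6 adds 4 new (backend, devops, GraphQL, Linux) at salary 2 (ratio 4/2).
Pick 2: C5 adds 4 new (mobile, frontend, Kafka, QA) at salary 3 (ratio 4/3).
Pick 3: C1 adds 4 new (testing, security, networking, cloud) at salary 7 (ratio 4/7).
Greedy total salary: 2 + 3 + 7 = 12.

12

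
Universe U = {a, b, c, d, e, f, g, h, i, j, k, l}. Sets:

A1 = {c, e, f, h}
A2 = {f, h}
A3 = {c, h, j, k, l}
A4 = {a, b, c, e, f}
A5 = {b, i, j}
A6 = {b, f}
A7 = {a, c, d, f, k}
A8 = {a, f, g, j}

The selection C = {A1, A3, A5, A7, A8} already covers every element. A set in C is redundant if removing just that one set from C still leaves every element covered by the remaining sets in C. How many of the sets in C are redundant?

0

Drop A1: e uncovered — not redundant.
Drop A3: l uncovered — not redundant.
Drop A5: b, i uncovered — not redundant.
Drop A7: d uncovered — not redundant.
Drop A8: g uncovered — not redundant.
None of the sets in C is redundant.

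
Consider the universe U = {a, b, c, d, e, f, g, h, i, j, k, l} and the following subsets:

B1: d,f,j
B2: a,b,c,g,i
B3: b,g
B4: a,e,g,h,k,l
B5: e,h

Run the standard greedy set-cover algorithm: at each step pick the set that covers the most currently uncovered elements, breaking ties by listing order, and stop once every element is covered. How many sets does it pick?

3

Pick 1: B4 covers 6 new elements (a, e, g, h, k, l).
Pick 2: B1 covers 3 new elements (d, f, j).
Pick 3: B2 covers 3 new elements (b, c, i).
Greedy uses 3 sets.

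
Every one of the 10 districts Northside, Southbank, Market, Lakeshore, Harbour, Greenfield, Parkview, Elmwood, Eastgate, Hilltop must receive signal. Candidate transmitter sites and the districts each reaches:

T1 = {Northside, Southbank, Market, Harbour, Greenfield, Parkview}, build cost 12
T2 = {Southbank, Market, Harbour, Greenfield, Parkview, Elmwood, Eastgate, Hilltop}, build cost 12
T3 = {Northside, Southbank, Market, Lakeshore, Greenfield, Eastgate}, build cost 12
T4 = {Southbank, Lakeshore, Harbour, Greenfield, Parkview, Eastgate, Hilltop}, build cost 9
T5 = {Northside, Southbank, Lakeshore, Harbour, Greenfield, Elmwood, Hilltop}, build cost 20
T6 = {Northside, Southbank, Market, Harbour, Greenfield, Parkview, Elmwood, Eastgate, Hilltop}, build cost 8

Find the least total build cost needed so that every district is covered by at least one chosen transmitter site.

17

T4, T6 cover every district at build cost 9 + 8 = 17.
Any cover uses at least 2 transmitter sites; among all covering selections none totals below 17.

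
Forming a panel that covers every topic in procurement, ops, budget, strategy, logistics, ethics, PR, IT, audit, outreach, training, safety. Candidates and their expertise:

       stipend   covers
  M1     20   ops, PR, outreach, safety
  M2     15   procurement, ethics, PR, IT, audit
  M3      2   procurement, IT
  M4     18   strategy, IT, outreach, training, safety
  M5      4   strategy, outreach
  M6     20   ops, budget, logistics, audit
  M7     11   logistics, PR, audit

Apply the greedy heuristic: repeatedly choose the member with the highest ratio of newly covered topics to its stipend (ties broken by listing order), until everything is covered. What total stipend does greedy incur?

70

Pick 1: M3 adds 2 new (procurement, IT) at stipend 2 (ratio 2/2).
Pick 2: M5 adds 2 new (strategy, outreach) at stipend 4 (ratio 2/4).
Pick 3: M7 adds 3 new (logistics, PR, audit) at stipend 11 (ratio 3/11).
Pick 4: M4 adds 2 new (training, safety) at stipend 18 (ratio 2/18).
Pick 5: M6 adds 2 new (ops, budget) at stipend 20 (ratio 2/20).
Pick 6: M2 adds 1 new (ethics) at stipend 15 (ratio 1/15).
Greedy total stipend: 2 + 4 + 11 + 18 + 20 + 15 = 70. (The true optimum is 53, so greedy overshoots here.)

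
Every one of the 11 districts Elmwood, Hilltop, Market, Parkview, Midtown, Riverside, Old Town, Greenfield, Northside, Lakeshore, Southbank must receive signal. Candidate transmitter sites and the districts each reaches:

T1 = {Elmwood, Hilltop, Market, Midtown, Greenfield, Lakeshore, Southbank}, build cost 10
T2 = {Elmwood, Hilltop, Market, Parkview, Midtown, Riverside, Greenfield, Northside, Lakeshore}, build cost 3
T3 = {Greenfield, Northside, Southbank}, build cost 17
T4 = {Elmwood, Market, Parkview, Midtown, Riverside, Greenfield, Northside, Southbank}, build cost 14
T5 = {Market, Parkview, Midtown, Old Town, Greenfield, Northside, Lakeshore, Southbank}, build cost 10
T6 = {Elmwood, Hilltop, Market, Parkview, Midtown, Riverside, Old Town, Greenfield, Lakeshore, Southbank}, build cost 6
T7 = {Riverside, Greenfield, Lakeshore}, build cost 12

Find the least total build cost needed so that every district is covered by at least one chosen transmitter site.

T2, T6 cover every district at build cost 3 + 6 = 9.
Any cover uses at least 2 transmitter sites; among all covering selections none totals below 9.

9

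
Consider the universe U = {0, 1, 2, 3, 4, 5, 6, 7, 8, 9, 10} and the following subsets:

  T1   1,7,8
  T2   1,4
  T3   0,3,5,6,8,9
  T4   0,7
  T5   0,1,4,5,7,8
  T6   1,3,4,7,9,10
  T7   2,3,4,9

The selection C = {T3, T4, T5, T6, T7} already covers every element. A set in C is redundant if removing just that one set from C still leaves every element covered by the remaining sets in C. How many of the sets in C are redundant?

Drop T3: 6 uncovered — not redundant.
Drop T4: the rest still cover every element — redundant.
Drop T5: the rest still cover every element — redundant.
Drop T6: 10 uncovered — not redundant.
Drop T7: 2 uncovered — not redundant.
2 redundant: T4, T5.

2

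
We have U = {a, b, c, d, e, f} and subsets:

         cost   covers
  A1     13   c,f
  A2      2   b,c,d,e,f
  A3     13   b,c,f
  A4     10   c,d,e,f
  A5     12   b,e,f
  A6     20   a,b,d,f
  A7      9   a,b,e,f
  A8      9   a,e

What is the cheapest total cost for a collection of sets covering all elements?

11

A2, A7 cover every element at cost 2 + 9 = 11.
Any cover uses at least 2 sets; among all covering selections none totals below 11.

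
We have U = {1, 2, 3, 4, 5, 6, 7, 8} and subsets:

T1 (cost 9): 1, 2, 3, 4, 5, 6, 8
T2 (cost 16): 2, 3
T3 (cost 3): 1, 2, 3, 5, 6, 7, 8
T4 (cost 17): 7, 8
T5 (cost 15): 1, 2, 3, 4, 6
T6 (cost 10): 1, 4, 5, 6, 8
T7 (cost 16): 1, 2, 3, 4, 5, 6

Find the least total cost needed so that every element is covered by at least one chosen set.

12

T1, T3 cover every element at cost 9 + 3 = 12.
Any cover uses at least 2 sets; among all covering selections none totals below 12.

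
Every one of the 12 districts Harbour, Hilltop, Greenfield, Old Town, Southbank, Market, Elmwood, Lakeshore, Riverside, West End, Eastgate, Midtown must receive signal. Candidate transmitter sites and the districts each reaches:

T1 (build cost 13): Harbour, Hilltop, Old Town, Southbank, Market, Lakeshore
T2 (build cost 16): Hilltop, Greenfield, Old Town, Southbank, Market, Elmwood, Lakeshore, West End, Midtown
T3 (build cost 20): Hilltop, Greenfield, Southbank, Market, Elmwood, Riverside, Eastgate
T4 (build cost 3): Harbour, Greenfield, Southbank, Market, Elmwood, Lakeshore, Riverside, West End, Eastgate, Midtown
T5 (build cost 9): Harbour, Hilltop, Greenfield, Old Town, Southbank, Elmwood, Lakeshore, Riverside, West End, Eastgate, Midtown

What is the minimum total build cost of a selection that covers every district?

12

T4, T5 cover every district at build cost 3 + 9 = 12.
Any cover uses at least 2 transmitter sites; among all covering selections none totals below 12.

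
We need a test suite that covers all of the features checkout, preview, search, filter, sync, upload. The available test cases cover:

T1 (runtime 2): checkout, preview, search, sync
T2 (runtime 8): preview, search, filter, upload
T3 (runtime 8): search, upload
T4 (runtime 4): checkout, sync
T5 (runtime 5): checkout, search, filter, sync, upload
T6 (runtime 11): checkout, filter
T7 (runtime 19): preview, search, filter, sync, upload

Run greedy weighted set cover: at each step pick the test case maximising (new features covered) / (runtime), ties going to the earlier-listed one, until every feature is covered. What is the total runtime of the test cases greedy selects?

7

Pick 1: T1 adds 4 new (checkout, preview, search, sync) at runtime 2 (ratio 4/2).
Pick 2: T5 adds 2 new (filter, upload) at runtime 5 (ratio 2/5).
Greedy total runtime: 2 + 5 = 7.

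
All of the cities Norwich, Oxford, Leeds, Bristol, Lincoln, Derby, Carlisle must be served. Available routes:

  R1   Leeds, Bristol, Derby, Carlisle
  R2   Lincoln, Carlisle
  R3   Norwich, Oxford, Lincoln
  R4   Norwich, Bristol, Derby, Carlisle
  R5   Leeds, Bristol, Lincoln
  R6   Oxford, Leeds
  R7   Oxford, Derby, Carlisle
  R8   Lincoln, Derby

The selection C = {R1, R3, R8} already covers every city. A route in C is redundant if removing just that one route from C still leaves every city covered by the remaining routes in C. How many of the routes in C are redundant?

1

Drop R1: Leeds, Bristol, Carlisle uncovered — not redundant.
Drop R3: Norwich, Oxford uncovered — not redundant.
Drop R8: the rest still cover every city — redundant.
1 redundant: R8.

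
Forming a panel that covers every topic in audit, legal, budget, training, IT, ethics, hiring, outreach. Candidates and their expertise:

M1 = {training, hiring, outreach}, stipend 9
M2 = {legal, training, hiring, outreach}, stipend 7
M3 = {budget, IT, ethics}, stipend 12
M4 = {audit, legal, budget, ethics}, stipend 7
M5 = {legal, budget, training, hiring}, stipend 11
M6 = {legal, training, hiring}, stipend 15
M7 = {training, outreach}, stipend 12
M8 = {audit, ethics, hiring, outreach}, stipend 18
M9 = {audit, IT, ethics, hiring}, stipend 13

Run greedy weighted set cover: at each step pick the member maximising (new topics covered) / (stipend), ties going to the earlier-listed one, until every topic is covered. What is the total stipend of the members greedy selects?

Pick 1: M2 adds 4 new (legal, training, hiring, outreach) at stipend 7 (ratio 4/7).
Pick 2: M4 adds 3 new (audit, budget, ethics) at stipend 7 (ratio 3/7).
Pick 3: M3 adds 1 new (IT) at stipend 12 (ratio 1/12).
Greedy total stipend: 7 + 7 + 12 = 26.

26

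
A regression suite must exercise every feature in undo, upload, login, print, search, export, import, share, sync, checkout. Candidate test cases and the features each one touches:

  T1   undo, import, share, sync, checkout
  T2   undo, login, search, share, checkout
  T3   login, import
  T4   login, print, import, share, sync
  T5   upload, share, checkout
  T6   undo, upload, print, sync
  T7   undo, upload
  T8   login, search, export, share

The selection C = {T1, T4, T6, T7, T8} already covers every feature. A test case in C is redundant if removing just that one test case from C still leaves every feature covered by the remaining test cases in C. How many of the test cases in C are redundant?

3

Drop T1: checkout uncovered — not redundant.
Drop T4: the rest still cover every feature — redundant.
Drop T6: the rest still cover every feature — redundant.
Drop T7: the rest still cover every feature — redundant.
Drop T8: search, export uncovered — not redundant.
3 redundant: T4, T6, T7.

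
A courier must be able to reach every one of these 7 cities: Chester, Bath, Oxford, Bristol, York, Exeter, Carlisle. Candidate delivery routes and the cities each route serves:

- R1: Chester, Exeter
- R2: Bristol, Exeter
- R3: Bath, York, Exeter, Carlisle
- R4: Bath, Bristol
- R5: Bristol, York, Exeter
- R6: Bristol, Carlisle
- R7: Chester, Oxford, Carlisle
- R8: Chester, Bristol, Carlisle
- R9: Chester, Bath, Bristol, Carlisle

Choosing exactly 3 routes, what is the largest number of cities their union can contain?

7

Choosing R2, R3, R7 covers {Chester, Bath, Oxford, Bristol, York, Exeter, Carlisle} — 7 cities.
That is all 7 cities.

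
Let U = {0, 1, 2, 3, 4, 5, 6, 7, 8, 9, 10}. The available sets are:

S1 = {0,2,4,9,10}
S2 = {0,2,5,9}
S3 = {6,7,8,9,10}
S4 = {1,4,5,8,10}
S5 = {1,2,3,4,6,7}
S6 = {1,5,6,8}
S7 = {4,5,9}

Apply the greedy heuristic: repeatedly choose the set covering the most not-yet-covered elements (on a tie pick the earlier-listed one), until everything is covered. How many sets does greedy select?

Pick 1: S5 covers 6 new elements (1, 2, 3, 4, 6, 7).
Pick 2: S1 covers 3 new elements (0, 9, 10).
Pick 3: S4 covers 2 new elements (5, 8).
Greedy uses 3 sets.

3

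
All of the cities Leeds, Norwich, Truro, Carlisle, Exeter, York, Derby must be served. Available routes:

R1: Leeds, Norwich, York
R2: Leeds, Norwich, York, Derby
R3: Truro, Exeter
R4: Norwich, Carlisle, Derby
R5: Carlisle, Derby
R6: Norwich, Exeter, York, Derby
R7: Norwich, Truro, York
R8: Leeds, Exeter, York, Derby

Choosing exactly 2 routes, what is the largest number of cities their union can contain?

Choosing R2, R3 covers {Leeds, Norwich, Truro, Exeter, York, Derby} — 6 cities.
No choice of 2 routes does better; here Carlisle is left uncovered.

6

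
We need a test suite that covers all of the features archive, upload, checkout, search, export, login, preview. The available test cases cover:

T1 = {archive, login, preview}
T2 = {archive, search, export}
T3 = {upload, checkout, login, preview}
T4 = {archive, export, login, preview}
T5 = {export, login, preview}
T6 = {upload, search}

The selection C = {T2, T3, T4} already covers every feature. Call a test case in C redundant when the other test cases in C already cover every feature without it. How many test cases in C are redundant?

1

Drop T2: search uncovered — not redundant.
Drop T3: upload, checkout uncovered — not redundant.
Drop T4: the rest still cover every feature — redundant.
1 redundant: T4.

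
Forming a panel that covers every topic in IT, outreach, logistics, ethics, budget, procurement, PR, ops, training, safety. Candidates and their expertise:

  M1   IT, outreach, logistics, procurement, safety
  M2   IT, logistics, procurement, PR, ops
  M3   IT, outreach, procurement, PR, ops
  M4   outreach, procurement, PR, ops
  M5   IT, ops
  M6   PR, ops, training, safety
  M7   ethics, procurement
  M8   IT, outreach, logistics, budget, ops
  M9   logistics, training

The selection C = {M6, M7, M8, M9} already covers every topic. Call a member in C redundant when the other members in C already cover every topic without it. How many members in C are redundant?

1

Drop M6: PR, safety uncovered — not redundant.
Drop M7: ethics, procurement uncovered — not redundant.
Drop M8: IT, outreach, budget uncovered — not redundant.
Drop M9: the rest still cover every topic — redundant.
1 redundant: M9.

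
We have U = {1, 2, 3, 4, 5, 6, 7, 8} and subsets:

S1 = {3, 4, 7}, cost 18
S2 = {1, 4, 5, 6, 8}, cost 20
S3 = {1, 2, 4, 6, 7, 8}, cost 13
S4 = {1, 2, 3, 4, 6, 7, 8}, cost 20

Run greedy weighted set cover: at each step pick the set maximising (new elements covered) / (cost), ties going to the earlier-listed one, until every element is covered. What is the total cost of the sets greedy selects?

51

Pick 1: S3 adds 6 new (1, 2, 4, 6, 7, 8) at cost 13 (ratio 6/13).
Pick 2: S1 adds 1 new (3) at cost 18 (ratio 1/18).
Pick 3: S2 adds 1 new (5) at cost 20 (ratio 1/20).
Greedy total cost: 13 + 18 + 20 = 51. (The true optimum is 40, so greedy overshoots here.)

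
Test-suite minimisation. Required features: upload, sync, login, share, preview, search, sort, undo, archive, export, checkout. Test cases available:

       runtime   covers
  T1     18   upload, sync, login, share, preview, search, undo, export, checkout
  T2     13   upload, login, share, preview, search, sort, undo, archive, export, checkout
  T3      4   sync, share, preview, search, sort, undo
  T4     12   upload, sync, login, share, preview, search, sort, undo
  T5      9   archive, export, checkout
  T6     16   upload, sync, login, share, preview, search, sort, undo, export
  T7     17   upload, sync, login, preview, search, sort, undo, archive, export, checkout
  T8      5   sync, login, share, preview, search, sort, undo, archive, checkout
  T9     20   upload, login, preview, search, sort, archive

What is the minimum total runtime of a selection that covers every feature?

17

T2, T3 cover every feature at runtime 13 + 4 = 17.
Any cover uses at least 2 test cases; among all covering selections none totals below 17.
Greedy by coverage-per-runtime would pick T8, T2 for 18 — worse than the optimum 17.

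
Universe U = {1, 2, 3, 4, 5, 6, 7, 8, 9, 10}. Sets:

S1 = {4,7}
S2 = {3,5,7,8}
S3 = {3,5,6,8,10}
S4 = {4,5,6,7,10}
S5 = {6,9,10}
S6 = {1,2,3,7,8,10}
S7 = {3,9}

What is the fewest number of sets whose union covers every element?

S4, S5, S6 together cover {1, 2, 3, 4, 5, 6, 7, 8, 9, 10} — every element.
No 2 of the 7 sets cover everything (all 21 pairs fall short), so 3 is minimum.

3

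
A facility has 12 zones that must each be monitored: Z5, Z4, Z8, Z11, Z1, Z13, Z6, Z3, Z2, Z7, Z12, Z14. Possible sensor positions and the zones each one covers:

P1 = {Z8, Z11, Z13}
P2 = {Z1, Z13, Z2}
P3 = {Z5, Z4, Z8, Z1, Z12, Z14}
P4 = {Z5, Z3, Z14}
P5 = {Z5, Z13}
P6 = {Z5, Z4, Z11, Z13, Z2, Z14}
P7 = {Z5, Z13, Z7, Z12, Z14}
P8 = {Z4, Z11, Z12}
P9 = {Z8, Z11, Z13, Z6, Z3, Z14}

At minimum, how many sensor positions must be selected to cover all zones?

4

P2, P3, P7, P9 together cover {Z5, Z4, Z8, Z11, Z1, Z13, Z6, Z3, Z2, Z7, Z12, Z14} — every zone.
No 3 of the 9 sensor positions cover everything (all 84 triples fall short), so 4 is minimum.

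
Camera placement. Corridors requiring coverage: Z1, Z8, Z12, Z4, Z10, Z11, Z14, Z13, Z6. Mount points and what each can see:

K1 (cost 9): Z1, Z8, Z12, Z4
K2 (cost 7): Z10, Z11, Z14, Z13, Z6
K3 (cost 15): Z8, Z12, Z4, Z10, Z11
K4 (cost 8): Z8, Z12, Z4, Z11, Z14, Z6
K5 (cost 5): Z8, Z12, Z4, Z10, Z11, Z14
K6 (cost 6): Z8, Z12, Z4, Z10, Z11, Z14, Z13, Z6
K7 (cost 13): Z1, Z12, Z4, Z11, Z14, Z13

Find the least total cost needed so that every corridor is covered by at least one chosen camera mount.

15

K1, K6 cover every corridor at cost 9 + 6 = 15.
Any cover uses at least 2 camera mounts; among all covering selections none totals below 15.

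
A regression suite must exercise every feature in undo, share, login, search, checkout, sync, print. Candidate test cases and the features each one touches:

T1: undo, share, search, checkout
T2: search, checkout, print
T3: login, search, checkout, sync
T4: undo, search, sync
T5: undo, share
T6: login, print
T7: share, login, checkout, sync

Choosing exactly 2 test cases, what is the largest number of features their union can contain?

6

Choosing T1, T3 covers {undo, share, login, search, checkout, sync} — 6 features.
No choice of 2 test cases does better; here print is left uncovered.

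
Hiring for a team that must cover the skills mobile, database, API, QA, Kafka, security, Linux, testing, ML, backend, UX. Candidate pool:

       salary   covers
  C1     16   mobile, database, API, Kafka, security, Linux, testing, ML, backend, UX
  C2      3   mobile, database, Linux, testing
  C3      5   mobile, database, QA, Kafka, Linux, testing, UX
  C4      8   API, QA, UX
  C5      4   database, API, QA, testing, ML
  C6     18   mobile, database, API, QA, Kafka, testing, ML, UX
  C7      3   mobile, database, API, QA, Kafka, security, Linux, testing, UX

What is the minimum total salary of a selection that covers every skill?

C1, C7 cover every skill at salary 16 + 3 = 19.
Any cover uses at least 2 candidates; among all covering selections none totals below 19.

19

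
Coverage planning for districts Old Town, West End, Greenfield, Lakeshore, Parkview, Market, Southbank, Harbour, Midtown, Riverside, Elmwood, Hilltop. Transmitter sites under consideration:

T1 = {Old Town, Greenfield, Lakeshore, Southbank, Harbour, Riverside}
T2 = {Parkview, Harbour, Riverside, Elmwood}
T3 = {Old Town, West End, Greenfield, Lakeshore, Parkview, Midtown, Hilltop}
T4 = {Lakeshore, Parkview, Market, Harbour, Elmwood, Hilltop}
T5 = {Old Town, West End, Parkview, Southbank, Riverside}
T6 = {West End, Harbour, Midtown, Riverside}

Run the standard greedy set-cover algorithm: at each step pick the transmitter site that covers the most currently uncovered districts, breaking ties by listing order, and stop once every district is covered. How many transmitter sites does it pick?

Pick 1: T3 covers 7 new districts (Old Town, West End, Greenfield, Lakeshore, Parkview, Midtown, Hilltop).
Pick 2: T1 covers 3 new districts (Southbank, Harbour, Riverside).
Pick 3: T4 covers 2 new districts (Market, Elmwood).
Greedy uses 3 transmitter sites.

3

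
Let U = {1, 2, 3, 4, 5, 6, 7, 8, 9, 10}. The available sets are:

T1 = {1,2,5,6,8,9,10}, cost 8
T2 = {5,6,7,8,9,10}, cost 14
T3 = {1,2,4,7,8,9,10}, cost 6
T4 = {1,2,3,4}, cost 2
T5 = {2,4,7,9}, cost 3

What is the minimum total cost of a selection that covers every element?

T1, T4, T5 cover every element at cost 8 + 2 + 3 = 13.
Any cover uses at least 2 sets; among all covering selections none totals below 13.
Greedy by coverage-per-cost would pick T4, T3, T1 for 16 — worse than the optimum 13.

13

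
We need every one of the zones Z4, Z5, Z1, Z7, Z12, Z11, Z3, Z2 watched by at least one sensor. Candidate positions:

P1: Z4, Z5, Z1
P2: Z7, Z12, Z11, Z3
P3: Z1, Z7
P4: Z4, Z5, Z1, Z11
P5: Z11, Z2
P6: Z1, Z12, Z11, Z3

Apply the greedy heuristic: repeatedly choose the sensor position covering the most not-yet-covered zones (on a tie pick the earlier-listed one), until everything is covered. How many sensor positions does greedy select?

3

Pick 1: P2 covers 4 new zones (Z7, Z12, Z11, Z3).
Pick 2: P1 covers 3 new zones (Z4, Z5, Z1).
Pick 3: P5 covers 1 new zones (Z2).
Greedy uses 3 sensor positions.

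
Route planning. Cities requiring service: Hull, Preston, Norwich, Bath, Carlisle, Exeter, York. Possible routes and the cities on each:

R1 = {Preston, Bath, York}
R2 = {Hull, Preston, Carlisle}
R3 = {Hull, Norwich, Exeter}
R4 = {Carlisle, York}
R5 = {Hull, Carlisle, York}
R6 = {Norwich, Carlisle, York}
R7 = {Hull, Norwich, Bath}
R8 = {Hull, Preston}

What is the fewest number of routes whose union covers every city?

R1, R2, R3 together cover {Hull, Preston, Norwich, Bath, Carlisle, Exeter, York} — every city.
No 2 of the 8 routes cover everything (all 28 pairs fall short), so 3 is minimum.

3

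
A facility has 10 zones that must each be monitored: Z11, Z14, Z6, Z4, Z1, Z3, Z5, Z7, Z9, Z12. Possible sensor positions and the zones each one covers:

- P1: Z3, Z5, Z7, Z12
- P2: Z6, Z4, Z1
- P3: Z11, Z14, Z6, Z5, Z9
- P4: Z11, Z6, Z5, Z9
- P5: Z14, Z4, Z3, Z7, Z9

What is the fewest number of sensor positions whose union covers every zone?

P1, P2, P3 together cover {Z11, Z14, Z6, Z4, Z1, Z3, Z5, Z7, Z9, Z12} — every zone.
No 2 of the 5 sensor positions cover everything (all 10 pairs fall short), so 3 is minimum.

3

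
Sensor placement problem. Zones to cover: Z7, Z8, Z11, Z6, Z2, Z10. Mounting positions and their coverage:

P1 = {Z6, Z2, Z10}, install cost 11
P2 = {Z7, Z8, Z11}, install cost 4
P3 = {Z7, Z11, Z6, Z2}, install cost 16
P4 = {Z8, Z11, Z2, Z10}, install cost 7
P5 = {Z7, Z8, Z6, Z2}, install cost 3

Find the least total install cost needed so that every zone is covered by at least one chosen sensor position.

P4, P5 cover every zone at install cost 7 + 3 = 10.
Any cover uses at least 2 sensor positions; among all covering selections none totals below 10.

10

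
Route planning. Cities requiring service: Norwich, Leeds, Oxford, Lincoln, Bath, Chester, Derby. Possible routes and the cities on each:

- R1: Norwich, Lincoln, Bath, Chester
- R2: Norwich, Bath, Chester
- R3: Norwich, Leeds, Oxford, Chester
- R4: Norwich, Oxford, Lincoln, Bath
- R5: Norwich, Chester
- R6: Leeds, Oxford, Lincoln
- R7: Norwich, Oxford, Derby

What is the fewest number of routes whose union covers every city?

R1, R3, R7 together cover {Norwich, Leeds, Oxford, Lincoln, Bath, Chester, Derby} — every city.
No 2 of the 7 routes cover everything (all 21 pairs fall short), so 3 is minimum.

3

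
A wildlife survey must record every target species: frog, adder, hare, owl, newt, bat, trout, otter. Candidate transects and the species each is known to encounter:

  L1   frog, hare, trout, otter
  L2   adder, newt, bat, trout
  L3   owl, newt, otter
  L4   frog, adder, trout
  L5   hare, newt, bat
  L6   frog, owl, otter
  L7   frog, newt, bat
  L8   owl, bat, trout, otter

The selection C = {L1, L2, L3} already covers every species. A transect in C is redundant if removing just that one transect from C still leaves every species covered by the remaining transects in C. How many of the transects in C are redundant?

Drop L1: frog, hare uncovered — not redundant.
Drop L2: adder, bat uncovered — not redundant.
Drop L3: owl uncovered — not redundant.
None of the transects in C is redundant.

0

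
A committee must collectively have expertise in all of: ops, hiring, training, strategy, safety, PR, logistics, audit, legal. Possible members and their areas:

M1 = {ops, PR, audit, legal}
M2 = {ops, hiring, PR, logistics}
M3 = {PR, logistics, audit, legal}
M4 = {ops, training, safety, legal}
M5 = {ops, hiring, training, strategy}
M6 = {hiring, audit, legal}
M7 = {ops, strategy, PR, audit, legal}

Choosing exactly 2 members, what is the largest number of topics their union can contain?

Choosing M3, M5 covers {ops, hiring, training, strategy, PR, logistics, audit, legal} — 8 topics.
No choice of 2 members does better; here safety is left uncovered.

8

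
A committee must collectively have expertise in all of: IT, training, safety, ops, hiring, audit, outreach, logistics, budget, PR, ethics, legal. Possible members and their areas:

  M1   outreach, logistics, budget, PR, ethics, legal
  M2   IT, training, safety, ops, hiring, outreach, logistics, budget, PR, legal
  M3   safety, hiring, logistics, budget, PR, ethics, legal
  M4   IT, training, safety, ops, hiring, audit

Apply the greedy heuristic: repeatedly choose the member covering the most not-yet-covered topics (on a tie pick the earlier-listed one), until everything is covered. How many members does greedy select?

3

Pick 1: M2 covers 10 new topics (IT, training, safety, ops, hiring, outreach, logistics, budget, PR, legal).
Pick 2: M1 covers 1 new topics (ethics).
Pick 3: M4 covers 1 new topics (audit).
Greedy uses 3 members. (The true minimum is 2.)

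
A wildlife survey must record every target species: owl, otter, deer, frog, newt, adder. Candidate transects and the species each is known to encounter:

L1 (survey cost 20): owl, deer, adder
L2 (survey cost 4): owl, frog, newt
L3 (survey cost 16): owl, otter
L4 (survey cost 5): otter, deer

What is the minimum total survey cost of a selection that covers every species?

29

L1, L2, L4 cover every species at survey cost 20 + 4 + 5 = 29.
Any cover uses at least 3 transects; among all covering selections none totals below 29.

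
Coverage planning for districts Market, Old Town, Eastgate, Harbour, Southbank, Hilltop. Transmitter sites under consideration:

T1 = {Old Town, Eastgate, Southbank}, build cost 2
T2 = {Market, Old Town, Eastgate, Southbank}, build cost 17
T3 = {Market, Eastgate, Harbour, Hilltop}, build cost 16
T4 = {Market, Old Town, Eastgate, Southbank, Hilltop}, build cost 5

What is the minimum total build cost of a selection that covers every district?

18

T1, T3 cover every district at build cost 2 + 16 = 18.
Any cover uses at least 2 transmitter sites; among all covering selections none totals below 18.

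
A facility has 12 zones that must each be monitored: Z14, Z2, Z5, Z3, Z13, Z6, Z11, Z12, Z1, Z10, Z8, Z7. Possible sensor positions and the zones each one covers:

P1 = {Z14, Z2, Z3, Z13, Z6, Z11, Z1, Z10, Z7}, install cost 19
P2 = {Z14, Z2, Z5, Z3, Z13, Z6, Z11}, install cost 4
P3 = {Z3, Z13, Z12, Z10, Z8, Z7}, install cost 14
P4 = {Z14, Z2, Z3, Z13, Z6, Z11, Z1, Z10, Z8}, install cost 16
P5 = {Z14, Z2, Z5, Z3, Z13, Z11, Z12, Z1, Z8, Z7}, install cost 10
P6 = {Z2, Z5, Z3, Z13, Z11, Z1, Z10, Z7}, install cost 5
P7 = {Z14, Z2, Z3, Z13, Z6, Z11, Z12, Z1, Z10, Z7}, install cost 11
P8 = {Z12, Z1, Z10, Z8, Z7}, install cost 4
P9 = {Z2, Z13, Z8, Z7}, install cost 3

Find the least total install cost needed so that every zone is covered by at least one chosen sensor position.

8

P2, P8 cover every zone at install cost 4 + 4 = 8.
Any cover uses at least 2 sensor positions; among all covering selections none totals below 8.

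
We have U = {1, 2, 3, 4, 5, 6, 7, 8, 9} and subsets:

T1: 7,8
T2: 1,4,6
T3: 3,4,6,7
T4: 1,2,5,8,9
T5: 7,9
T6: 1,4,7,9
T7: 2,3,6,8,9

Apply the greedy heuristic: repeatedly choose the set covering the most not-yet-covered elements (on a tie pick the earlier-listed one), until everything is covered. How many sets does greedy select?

Pick 1: T4 covers 5 new elements (1, 2, 5, 8, 9).
Pick 2: T3 covers 4 new elements (3, 4, 6, 7).
Greedy uses 2 sets.

2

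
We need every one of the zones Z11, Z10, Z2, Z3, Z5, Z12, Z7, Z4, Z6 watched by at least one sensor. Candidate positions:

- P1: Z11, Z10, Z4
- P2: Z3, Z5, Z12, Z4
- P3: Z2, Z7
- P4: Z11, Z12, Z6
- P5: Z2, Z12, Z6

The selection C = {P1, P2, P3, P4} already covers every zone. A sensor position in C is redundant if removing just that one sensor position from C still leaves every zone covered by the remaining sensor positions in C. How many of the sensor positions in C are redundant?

0

Drop P1: Z10 uncovered — not redundant.
Drop P2: Z3, Z5 uncovered — not redundant.
Drop P3: Z2, Z7 uncovered — not redundant.
Drop P4: Z6 uncovered — not redundant.
None of the sensor positions in C is redundant.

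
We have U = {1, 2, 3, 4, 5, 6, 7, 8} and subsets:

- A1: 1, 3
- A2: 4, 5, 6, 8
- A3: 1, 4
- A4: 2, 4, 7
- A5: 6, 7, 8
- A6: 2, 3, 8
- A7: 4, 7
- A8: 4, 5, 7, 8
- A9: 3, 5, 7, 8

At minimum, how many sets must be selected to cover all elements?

A1, A2, A4 together cover {1, 2, 3, 4, 5, 6, 7, 8} — every element.
No 2 of the 9 sets cover everything (all 36 pairs fall short), so 3 is minimum.

3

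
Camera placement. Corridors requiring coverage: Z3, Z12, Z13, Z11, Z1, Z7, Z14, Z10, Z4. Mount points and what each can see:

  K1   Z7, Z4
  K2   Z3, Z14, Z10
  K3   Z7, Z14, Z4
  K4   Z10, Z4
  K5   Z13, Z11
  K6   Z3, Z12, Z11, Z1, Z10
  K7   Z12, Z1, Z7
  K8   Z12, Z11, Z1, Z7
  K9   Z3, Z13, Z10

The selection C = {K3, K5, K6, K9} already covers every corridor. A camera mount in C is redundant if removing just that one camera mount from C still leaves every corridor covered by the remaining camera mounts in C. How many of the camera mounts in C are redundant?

2

Drop K3: Z7, Z14, Z4 uncovered — not redundant.
Drop K5: the rest still cover every corridor — redundant.
Drop K6: Z12, Z1 uncovered — not redundant.
Drop K9: the rest still cover every corridor — redundant.
2 redundant: K5, K9.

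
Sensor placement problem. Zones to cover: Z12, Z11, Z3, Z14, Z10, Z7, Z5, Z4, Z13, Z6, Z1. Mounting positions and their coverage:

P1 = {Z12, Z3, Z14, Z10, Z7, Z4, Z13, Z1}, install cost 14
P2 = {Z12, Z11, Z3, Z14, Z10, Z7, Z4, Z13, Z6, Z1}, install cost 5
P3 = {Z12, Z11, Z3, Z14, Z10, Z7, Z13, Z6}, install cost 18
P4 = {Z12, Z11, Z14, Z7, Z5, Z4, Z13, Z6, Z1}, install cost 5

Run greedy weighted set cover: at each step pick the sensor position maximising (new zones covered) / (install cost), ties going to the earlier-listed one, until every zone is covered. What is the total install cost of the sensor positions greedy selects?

10

Pick 1: P2 adds 10 new (Z12, Z11, Z3, Z14, Z10, Z7, Z4, Z13, Z6, Z1) at install cost 5 (ratio 10/5).
Pick 2: P4 adds 1 new (Z5) at install cost 5 (ratio 1/5).
Greedy total install cost: 5 + 5 = 10.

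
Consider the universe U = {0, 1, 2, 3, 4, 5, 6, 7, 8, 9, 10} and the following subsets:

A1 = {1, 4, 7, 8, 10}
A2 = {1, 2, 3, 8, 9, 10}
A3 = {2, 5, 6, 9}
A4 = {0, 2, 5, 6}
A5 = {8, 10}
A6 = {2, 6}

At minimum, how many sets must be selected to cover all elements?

A1, A2, A4 together cover {0, 1, 2, 3, 4, 5, 6, 7, 8, 9, 10} — every element.
No 2 of the 6 sets cover everything (all 15 pairs fall short), so 3 is minimum.

3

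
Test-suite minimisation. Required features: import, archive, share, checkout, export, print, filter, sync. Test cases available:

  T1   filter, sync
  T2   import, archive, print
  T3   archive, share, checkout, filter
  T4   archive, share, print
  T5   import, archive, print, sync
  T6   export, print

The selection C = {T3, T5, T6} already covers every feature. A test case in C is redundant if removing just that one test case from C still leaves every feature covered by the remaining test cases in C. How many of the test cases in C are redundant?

Drop T3: share, checkout, filter uncovered — not redundant.
Drop T5: import, sync uncovered — not redundant.
Drop T6: export uncovered — not redundant.
None of the test cases in C is redundant.

0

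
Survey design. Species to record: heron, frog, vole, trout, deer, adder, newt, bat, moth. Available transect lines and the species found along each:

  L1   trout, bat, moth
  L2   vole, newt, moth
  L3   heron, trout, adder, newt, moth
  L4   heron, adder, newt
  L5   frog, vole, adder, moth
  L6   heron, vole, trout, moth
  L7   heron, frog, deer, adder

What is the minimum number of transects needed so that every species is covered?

L1, L2, L7 together cover {heron, frog, vole, trout, deer, adder, newt, bat, moth} — every species.
No 2 of the 7 transects cover everything (all 21 pairs fall short), so 3 is minimum.
Greedy (largest uncovered first) would take L3, L5, L1, L7 — 4 transects — but 3 suffice.

3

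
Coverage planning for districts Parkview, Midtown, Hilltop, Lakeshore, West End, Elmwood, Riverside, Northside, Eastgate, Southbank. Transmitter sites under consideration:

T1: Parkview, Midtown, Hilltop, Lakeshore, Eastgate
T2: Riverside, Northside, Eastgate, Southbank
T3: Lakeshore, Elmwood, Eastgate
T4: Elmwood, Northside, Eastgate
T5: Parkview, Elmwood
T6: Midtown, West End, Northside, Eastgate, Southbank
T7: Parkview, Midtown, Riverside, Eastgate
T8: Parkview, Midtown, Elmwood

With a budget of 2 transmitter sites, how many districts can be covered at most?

Choosing T1, T2 covers {Parkview, Midtown, Hilltop, Lakeshore, Riverside, Northside, Eastgate, Southbank} — 8 districts.
No choice of 2 transmitter sites does better; here West End, Elmwood are left uncovered.

8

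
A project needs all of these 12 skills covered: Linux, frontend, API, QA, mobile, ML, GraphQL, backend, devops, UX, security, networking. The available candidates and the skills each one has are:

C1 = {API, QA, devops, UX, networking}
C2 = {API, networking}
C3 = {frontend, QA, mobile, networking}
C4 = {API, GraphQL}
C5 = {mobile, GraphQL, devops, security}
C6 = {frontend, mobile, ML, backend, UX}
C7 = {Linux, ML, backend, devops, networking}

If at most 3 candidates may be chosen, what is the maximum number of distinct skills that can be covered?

11

Choosing C1, C5, C6 covers {frontend, API, QA, mobile, ML, GraphQL, backend, devops, UX, security, networking} — 11 skills.
No choice of 3 candidates does better; here Linux is left uncovered.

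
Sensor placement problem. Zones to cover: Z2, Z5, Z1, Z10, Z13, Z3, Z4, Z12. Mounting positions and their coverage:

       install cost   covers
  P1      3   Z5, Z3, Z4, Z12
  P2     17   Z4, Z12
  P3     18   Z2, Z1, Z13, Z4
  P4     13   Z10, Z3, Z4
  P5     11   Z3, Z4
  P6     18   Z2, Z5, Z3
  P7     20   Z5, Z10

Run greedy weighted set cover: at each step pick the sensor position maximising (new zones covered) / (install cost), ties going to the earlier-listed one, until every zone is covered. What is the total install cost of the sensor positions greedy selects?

34

Pick 1: P1 adds 4 new (Z5, Z3, Z4, Z12) at install cost 3 (ratio 4/3).
Pick 2: P3 adds 3 new (Z2, Z1, Z13) at install cost 18 (ratio 3/18).
Pick 3: P4 adds 1 new (Z10) at install cost 13 (ratio 1/13).
Greedy total install cost: 3 + 18 + 13 = 34.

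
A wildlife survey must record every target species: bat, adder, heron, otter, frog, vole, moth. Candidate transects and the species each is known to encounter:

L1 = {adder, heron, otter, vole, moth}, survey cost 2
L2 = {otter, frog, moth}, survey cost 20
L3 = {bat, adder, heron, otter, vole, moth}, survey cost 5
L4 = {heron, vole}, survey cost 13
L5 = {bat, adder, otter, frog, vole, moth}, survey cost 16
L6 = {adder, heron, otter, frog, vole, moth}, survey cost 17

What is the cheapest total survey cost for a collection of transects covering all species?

L1, L5 cover every species at survey cost 2 + 16 = 18.
Any cover uses at least 2 transects; among all covering selections none totals below 18.
Greedy by coverage-per-survey cost would pick L1, L3, L5 for 23 — worse than the optimum 18.

18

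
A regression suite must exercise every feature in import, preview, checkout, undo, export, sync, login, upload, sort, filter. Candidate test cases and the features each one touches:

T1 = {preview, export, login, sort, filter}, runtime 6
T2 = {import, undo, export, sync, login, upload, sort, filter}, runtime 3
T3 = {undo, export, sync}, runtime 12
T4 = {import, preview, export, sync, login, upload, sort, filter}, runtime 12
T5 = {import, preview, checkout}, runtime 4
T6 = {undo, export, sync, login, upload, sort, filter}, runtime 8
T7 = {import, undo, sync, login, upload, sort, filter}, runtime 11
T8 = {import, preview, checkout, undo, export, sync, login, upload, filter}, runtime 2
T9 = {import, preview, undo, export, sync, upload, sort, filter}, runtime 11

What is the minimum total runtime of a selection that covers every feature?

5

T2, T8 cover every feature at runtime 3 + 2 = 5.
Any cover uses at least 2 test cases; among all covering selections none totals below 5.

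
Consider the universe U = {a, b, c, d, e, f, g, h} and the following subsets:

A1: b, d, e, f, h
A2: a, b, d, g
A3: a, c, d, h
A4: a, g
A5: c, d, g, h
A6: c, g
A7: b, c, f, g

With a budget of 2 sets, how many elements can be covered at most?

7

Choosing A1, A2 covers {a, b, d, e, f, g, h} — 7 elements.
No choice of 2 sets does better; here c is left uncovered.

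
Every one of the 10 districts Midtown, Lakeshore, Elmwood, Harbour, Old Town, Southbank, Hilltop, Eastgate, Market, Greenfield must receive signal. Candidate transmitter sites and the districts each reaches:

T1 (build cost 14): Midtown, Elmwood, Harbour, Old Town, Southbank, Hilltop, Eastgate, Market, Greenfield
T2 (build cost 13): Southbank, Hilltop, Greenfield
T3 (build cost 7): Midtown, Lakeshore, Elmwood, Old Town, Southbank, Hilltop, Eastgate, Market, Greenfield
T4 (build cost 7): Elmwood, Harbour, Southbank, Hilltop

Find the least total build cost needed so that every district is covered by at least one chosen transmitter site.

T3, T4 cover every district at build cost 7 + 7 = 14.
Any cover uses at least 2 transmitter sites; among all covering selections none totals below 14.

14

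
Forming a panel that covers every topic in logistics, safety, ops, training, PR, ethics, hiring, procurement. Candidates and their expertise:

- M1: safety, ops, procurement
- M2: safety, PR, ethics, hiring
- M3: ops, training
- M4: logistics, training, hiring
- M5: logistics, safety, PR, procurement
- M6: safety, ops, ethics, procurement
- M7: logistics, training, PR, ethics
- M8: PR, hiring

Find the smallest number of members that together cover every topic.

3

M1, M2, M4 together cover {logistics, safety, ops, training, PR, ethics, hiring, procurement} — every topic.
No 2 of the 8 members cover everything (all 28 pairs fall short), so 3 is minimum.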